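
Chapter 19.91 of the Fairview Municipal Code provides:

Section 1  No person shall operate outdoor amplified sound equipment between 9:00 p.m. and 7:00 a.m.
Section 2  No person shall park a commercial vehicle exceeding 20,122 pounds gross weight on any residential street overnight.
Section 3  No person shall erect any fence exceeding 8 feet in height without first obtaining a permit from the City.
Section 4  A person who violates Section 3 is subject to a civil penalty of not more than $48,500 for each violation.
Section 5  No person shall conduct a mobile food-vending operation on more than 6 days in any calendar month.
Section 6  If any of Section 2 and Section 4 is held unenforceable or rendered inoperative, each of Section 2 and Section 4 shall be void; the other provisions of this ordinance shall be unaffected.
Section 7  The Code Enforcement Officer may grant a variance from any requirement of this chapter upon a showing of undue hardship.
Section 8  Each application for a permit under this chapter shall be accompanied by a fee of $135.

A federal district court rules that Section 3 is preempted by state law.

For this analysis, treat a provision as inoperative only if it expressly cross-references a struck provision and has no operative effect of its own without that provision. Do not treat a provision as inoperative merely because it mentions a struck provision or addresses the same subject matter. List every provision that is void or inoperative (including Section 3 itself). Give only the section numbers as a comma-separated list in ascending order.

Section 3 is struck. Section 4 has no operative effect of its own apart from Section 3 and is therefore inoperative. Section 6 declares Section 2 and Section 4 mutually dependent; since one of them has fallen, all of them are of no effect. That brings down Section 2 as well. The remainder continues in force under Section 6. The provisions still in force are Section 1, Section 5, Section 6, Section 7, and Section 8.

2, 3, 4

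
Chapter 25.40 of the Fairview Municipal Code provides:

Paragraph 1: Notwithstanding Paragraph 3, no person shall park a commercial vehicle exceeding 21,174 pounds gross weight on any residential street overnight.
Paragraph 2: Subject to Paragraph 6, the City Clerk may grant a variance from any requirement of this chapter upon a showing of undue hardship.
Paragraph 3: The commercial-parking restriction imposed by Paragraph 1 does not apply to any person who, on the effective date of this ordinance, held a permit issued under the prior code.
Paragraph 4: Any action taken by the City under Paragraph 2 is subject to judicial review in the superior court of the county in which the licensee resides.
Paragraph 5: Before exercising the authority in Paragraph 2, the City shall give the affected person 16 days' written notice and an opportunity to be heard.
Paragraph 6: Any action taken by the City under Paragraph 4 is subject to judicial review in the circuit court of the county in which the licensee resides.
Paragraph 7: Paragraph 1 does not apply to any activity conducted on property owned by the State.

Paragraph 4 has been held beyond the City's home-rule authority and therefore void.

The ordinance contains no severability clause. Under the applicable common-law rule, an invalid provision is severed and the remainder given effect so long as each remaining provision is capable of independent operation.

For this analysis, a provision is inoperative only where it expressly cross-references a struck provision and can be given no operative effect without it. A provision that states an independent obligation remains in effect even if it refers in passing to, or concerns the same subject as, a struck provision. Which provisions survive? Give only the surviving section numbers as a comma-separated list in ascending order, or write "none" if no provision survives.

Paragraph 4 is struck. Paragraph 6 operates only by reference to Paragraph 4, so it falls with Paragraph 4. Although Paragraph 2 refers to Paragraph 6, its operative terms do not depend on Paragraph 6, so it remains in effect. Under the stated default rule, only provisions that cannot operate independently fall away; the rest are enforced. The provisions still in force are Paragraph 1, Paragraph 2, Paragraph 3, Paragraph 5, and Paragraph 7.

1, 2, 3, 5, 7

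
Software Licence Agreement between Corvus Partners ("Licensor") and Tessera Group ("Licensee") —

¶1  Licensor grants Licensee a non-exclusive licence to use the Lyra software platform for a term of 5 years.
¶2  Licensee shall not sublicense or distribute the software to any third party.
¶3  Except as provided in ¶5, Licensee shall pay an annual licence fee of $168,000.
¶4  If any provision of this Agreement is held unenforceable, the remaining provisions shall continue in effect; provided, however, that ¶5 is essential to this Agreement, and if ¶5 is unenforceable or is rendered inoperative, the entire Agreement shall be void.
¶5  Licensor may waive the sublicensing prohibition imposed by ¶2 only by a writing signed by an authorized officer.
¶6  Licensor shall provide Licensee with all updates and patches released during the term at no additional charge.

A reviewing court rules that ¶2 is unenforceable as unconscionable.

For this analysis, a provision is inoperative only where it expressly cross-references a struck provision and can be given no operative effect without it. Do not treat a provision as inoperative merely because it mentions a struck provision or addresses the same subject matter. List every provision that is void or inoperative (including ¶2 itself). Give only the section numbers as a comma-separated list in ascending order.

1, 2, 3, 4, 5, 6

¶2 is struck. ¶5 merely fixes the waiver condition for ¶2; with ¶2 gone it has nothing to operate on and falls away. ¶4 makes ¶5 an essential term, and ¶5 has been rendered inoperative by the cascade; under ¶4, the entire Agreement is therefore void. No provision of the Agreement survives.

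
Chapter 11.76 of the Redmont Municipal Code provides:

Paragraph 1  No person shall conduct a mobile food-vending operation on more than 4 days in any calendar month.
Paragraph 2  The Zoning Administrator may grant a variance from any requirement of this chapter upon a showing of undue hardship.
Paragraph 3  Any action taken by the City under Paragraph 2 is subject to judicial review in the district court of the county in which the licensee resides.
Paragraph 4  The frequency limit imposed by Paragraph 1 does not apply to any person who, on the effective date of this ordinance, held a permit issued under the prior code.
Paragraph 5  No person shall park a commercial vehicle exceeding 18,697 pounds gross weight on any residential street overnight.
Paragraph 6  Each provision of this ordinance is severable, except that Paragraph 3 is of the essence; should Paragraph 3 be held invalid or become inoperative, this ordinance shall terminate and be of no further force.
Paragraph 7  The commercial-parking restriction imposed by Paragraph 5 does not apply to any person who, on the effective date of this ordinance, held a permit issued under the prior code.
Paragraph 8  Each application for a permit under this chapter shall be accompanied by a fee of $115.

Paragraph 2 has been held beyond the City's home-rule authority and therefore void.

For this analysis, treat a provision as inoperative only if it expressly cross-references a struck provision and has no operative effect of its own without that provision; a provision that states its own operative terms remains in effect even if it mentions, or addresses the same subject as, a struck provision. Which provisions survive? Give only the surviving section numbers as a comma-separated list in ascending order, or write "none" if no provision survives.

Paragraph 2 is struck. Paragraph 3 has no operative effect of its own apart from Paragraph 2 and is therefore inoperative. Paragraph 6 makes Paragraph 3 an essential term, and Paragraph 3 has been rendered inoperative by the cascade; under Paragraph 6, the entire ordinance is therefore void. No provision of the ordinance survives.

none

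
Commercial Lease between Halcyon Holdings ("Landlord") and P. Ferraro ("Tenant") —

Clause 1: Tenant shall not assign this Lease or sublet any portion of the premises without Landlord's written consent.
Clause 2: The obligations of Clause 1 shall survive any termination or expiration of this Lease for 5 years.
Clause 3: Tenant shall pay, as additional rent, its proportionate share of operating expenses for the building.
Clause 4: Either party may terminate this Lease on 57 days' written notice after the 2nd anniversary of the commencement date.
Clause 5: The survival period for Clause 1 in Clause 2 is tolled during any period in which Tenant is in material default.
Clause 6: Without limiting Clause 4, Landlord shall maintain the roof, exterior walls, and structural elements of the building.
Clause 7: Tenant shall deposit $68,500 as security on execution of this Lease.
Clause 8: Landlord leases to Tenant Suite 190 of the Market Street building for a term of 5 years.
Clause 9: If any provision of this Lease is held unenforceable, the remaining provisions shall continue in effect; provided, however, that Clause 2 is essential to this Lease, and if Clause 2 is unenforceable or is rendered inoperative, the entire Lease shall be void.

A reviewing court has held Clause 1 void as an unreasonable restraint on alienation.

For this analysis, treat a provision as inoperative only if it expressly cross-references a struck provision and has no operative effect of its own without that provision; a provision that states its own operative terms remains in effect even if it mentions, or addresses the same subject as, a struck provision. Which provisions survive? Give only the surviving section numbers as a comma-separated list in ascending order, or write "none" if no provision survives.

Clause 1 is struck. Clause 2 has no operative effect of its own apart from Clause 1 and is therefore inoperative. Clause 5 has no operative effect of its own apart from Clause 2 and is therefore inoperative. Clause 9 makes Clause 2 an essential term, and Clause 2 has been rendered inoperative by the cascade; under Clause 9, the entire Lease is therefore void. No provision of the Lease survives.

none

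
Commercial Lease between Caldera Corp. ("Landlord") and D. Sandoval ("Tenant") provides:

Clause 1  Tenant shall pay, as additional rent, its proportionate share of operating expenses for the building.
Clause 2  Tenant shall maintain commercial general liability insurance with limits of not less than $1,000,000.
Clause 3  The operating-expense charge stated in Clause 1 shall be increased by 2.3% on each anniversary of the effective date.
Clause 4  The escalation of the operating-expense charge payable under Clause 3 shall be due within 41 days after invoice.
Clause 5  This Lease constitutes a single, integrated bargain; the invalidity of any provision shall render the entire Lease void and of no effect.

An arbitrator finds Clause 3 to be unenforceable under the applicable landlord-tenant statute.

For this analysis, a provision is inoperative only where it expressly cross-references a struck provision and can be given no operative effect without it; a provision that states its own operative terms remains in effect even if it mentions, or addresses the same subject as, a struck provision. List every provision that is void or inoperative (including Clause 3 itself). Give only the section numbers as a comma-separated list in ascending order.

1, 2, 3, 4, 5

Clause 3 is struck. Clause 4 does nothing except set the payment deadline for the escalation of the operating-expense charge by reference to Clause 3; with Clause 3 gone it has no independent effect and is inoperative. Clause 5 provides that the Lease is not severable, so the invalidity of any one provision voids the entire Lease. No provision of the Lease survives.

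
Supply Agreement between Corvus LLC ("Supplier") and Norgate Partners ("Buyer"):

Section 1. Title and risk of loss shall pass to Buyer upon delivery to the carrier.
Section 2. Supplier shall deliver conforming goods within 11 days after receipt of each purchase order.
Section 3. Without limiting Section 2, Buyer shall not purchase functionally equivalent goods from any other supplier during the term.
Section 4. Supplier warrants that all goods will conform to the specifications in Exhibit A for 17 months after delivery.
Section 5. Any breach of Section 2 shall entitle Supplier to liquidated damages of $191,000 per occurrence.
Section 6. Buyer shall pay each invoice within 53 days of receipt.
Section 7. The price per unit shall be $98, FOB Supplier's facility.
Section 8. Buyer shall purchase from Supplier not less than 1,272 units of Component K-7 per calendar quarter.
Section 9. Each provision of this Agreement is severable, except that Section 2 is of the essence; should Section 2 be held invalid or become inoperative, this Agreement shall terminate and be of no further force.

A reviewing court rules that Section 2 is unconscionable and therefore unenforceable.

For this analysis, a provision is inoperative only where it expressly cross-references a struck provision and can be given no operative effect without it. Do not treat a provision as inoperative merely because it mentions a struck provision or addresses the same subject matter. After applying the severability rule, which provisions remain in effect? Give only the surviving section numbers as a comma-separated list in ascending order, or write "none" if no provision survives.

Section 2 is struck. Section 5 does nothing except set the liquidated-damages amount by reference to Section 2; with Section 2 gone it has no independent effect and is inoperative. Section 9 makes Section 2 an essential term, and Section 2 is the provision held invalid; under Section 9, the entire Agreement is therefore void. No provision of the Agreement survives.

none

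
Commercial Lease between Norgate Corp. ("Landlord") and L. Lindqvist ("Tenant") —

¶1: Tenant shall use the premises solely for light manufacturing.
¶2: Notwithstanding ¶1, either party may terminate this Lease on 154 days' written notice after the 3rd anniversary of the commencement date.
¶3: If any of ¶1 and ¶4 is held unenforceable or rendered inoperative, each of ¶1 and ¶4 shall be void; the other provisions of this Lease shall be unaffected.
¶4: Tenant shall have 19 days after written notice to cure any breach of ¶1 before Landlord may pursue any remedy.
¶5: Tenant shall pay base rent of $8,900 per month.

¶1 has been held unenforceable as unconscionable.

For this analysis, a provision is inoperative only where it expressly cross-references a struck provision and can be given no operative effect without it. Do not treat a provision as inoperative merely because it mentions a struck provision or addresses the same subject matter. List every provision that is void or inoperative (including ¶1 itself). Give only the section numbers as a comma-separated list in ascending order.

1, 4

¶1 is struck. The only function of ¶4 is the cure period for breach of ¶1, so it cannot stand once ¶1 is removed. ¶2 mentions ¶1 but its own obligation stands independently of ¶1, so ¶2 is not affected. ¶3 declares ¶1 and ¶4 mutually dependent; since one of them has fallen, all of them are of no effect. The remainder continues in force under ¶3. ¶2, ¶3, and ¶5 remain in effect.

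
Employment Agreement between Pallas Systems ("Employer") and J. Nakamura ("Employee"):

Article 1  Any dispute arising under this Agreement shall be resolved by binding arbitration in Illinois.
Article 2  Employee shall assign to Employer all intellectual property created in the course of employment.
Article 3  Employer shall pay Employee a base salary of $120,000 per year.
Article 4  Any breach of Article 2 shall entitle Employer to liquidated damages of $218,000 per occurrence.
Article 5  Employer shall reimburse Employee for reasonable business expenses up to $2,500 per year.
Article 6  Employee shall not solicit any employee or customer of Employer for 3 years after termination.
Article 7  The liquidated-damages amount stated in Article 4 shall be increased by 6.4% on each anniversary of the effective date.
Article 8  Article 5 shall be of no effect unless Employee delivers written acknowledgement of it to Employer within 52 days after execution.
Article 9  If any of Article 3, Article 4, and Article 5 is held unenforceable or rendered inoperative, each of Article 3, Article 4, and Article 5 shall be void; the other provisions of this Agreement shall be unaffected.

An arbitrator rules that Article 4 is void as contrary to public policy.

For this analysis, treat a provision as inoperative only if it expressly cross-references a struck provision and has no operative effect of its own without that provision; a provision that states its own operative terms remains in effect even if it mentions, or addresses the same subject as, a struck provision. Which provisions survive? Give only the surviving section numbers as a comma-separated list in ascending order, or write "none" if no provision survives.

1, 2, 6, 9

Article 4 is struck. Article 7 has no operative effect of its own apart from Article 4 and is therefore inoperative. Article 9 declares Article 3, Article 4, and Article 5 mutually dependent; since one of them has fallen, all of them are of no effect. That brings down Article 3 and Article 5 as well. Article 8 in turn depends solely on a provision now struck and likewise falls. The remainder continues in force under Article 9. The provisions still in force are Article 1, Article 2, Article 6, and Article 9.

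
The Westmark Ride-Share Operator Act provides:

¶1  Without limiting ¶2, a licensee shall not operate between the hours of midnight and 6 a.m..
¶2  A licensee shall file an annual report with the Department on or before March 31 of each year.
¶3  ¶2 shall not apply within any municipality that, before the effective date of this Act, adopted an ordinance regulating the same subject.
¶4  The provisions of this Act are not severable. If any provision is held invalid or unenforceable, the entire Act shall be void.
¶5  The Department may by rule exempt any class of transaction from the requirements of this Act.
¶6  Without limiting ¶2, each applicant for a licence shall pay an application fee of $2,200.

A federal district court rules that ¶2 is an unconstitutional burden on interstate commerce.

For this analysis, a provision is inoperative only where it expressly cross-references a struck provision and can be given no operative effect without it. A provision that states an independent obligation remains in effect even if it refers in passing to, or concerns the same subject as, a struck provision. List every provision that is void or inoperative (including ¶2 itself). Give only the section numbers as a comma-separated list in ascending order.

1, 2, 3, 4, 5, 6

¶2 is struck. The only function of ¶3 is the local-preemption carve-out from ¶2, so it cannot stand once ¶2 is removed. ¶4 provides that the Act is not severable, so the invalidity of any one provision voids the entire Act. No provision of the Act survives.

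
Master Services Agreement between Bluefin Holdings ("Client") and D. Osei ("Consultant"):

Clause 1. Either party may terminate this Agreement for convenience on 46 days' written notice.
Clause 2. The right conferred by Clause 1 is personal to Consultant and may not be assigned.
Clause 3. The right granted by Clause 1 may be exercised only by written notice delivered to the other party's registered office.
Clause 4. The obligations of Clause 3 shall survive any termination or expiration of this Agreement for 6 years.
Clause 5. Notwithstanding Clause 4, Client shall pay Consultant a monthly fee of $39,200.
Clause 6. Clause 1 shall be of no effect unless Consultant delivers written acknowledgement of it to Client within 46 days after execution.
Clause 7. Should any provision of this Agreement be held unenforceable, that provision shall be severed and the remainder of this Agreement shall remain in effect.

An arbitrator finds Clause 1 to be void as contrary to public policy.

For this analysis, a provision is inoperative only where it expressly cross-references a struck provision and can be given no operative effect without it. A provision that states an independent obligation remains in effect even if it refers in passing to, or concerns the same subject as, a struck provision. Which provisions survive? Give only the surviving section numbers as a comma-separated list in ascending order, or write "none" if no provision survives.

Clause 1 is struck. Clause 2 has no operative effect of its own apart from Clause 1 and is therefore inoperative. Clause 3 has no operative effect of its own apart from Clause 1 and is therefore inoperative. Clause 6 operates only by reference to Clause 1, so it falls with Clause 1. Clause 4 merely fixes the survival period for Clause 3; with Clause 3 gone it has nothing to operate on and falls away. Clause 5 mentions Clause 4 but its own obligation stands independently of Clause 4, so Clause 5 is not affected. Under the severability clause in Clause 7, the remaining provisions continue in force. The provisions still in force are Clause 5 and Clause 7.

5, 7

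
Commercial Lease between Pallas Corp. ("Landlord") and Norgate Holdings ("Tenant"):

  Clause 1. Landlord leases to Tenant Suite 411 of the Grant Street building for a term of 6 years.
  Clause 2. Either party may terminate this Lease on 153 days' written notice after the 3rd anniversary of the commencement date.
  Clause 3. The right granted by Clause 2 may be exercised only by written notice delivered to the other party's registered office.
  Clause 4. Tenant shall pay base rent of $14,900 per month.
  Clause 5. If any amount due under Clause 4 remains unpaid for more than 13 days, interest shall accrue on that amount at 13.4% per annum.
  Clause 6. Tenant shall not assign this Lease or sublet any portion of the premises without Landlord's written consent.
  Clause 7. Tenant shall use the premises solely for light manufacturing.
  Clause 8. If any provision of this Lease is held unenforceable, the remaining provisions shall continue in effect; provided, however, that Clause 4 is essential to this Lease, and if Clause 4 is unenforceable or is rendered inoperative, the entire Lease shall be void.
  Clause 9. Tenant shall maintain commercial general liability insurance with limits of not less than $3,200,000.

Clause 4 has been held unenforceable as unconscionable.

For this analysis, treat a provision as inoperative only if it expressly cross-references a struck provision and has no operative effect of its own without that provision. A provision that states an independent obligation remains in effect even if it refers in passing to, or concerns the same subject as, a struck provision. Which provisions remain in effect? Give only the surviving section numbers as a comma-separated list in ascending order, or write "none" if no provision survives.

Clause 4 is struck. Clause 5 does nothing except set the default interest on the base rent by reference to Clause 4; with Clause 4 gone it has no independent effect and is inoperative. Clause 8 makes Clause 4 an essential term, and Clause 4 is the provision held invalid; under Clause 8, the entire Lease is therefore void. No provision of the Lease survives.

none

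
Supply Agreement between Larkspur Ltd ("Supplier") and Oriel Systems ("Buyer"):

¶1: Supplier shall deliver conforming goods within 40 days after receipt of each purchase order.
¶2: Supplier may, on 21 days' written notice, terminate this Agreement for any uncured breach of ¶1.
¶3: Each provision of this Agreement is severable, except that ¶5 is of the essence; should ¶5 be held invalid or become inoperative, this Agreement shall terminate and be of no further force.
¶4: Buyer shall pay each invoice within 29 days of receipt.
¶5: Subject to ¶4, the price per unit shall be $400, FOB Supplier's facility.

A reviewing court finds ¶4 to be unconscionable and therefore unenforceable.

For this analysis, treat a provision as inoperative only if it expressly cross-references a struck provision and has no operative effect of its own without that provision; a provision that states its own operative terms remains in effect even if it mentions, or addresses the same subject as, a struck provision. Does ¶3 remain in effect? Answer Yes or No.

Yes

¶4 is struck. ¶5 mentions ¶4 but its own obligation stands independently of ¶4, so ¶5 is not affected. No other provision's operative terms depend on ¶4. ¶3 makes ¶5 an essential term, but ¶5 is unaffected, so the severability proviso in ¶3 preserves the remaining provisions. The provisions still in force are ¶1, ¶2, ¶3, and ¶5. ¶3 is among the surviving provisions, so the answer is yes.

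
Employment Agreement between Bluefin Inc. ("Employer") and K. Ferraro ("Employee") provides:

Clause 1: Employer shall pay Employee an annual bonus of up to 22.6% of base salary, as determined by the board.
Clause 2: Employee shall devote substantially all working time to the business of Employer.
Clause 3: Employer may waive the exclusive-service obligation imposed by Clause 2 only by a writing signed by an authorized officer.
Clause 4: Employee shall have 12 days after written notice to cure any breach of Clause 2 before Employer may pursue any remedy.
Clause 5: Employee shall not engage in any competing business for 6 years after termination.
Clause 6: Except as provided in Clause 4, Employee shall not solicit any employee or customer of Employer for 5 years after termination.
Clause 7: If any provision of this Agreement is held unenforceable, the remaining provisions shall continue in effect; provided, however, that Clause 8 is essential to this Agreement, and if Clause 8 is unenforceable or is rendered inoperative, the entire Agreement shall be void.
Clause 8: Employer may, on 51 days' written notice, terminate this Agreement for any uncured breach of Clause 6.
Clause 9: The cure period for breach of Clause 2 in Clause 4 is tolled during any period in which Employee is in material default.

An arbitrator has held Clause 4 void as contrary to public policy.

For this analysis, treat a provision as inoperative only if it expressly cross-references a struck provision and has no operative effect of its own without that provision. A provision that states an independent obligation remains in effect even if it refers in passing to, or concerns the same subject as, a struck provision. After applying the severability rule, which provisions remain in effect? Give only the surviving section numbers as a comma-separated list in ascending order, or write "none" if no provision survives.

1, 2, 3, 5, 6, 7, 8

Clause 4 is struck. The whole of Clause 9 is the tolling of the cure period for breach of Clause 2, defined by reference to Clause 4, so Clause 9 cannot stand once Clause 4 is removed. Although Clause 6 refers to Clause 4, its operative terms do not depend on Clause 4, so it remains in effect. Clause 7 makes Clause 8 an essential term, but Clause 8 is unaffected, so the severability proviso in Clause 7 preserves the remaining provisions. That leaves Clause 1, Clause 2, Clause 3, Clause 5, Clause 6, Clause 7, and Clause 8 in effect.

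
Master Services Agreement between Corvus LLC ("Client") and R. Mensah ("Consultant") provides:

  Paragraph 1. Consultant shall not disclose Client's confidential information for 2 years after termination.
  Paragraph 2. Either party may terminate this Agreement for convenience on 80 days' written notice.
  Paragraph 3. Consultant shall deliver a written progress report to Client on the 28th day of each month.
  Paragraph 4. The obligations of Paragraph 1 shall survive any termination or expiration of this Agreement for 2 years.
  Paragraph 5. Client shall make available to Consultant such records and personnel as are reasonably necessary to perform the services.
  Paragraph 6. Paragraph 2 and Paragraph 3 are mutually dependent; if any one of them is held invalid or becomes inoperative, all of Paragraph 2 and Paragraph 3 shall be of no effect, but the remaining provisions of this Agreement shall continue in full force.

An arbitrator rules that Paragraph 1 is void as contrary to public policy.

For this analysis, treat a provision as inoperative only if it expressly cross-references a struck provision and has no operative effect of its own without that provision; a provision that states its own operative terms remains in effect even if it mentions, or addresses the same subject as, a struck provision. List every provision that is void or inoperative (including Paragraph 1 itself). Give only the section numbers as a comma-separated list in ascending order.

1, 4

Paragraph 1 is struck. Paragraph 4 has no operative effect of its own apart from Paragraph 1 and is therefore inoperative. Paragraph 6 ties Paragraph 2 and Paragraph 3 together, but none of those is affected here; the remaining provisions continue in force under Paragraph 6. Paragraph 2, Paragraph 3, Paragraph 5, and Paragraph 6 remain in effect.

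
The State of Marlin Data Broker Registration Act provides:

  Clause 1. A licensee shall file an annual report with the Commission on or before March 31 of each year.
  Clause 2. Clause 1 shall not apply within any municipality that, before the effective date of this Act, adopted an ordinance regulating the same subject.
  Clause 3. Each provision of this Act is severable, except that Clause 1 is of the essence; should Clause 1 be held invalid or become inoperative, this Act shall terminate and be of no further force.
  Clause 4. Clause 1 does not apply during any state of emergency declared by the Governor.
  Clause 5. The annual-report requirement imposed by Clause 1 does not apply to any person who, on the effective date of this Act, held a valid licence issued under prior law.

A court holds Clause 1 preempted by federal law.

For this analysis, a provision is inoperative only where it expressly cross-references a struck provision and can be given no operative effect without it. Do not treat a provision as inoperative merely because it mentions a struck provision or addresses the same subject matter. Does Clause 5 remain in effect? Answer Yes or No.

No

Clause 1 is struck. Clause 2 operates only by reference to Clause 1, so it falls with Clause 1. Clause 4 merely fixes the emergency suspension of Clause 1; with Clause 1 gone it has nothing to operate on and falls away. Clause 5 operates only by reference to Clause 1, so it falls with Clause 1. Clause 3 makes Clause 1 an essential term, and Clause 1 is the provision held invalid; under Clause 3, the entire Act is therefore void. No provision of the Act survives. Clause 5 is among the inoperative provisions, so the answer is no.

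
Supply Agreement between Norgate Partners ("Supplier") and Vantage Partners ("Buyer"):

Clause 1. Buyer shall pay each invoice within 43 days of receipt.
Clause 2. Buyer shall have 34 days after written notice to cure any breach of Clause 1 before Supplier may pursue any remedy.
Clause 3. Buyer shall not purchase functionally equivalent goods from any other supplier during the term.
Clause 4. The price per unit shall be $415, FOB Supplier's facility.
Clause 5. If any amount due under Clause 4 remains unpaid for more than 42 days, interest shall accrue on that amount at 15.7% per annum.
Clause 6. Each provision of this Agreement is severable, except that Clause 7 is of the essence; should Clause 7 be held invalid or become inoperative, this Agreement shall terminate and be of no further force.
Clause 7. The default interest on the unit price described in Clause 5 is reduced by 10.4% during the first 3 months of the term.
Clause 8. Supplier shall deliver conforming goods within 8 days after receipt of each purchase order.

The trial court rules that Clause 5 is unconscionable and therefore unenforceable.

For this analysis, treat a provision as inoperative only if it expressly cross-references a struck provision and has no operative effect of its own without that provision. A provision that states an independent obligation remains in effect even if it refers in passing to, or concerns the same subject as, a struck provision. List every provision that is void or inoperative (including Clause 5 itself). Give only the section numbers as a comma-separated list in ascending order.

1, 2, 3, 4, 5, 6, 7, 8

Clause 5 is struck. Clause 7 operates only by reference to Clause 5, so it falls with Clause 5. Clause 6 makes Clause 7 an essential term, and Clause 7 has been rendered inoperative by the cascade; under Clause 6, the entire Agreement is therefore void. No provision of the Agreement survives.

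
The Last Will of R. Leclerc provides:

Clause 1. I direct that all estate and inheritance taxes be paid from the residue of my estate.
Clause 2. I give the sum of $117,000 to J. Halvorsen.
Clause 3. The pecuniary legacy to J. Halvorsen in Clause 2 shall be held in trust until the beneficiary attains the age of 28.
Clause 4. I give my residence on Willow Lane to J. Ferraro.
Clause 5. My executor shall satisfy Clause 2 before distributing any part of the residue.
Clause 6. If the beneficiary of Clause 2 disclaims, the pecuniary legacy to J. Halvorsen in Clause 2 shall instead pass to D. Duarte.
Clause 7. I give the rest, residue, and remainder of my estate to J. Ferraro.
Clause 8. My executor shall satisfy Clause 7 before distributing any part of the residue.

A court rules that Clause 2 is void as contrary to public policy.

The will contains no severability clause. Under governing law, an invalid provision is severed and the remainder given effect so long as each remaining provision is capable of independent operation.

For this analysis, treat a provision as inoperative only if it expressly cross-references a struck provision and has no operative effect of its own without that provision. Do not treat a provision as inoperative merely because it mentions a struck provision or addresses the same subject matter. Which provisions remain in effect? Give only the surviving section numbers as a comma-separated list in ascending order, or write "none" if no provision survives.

1, 4, 7, 8

Clause 2 is struck. Clause 3 operates only by reference to Clause 2, so it falls with Clause 2. Clause 5 merely fixes the priority direction for Clause 2; with Clause 2 gone it has nothing to operate on and falls away. The only function of Clause 6 is the alternative disposition for Clause 2, so it cannot stand once Clause 2 is removed. With no severability clause, the stated default rule severs what cannot stand and enforces each remaining provision that can operate on its own. The provisions still in force are Clause 1, Clause 4, Clause 7, and Clause 8.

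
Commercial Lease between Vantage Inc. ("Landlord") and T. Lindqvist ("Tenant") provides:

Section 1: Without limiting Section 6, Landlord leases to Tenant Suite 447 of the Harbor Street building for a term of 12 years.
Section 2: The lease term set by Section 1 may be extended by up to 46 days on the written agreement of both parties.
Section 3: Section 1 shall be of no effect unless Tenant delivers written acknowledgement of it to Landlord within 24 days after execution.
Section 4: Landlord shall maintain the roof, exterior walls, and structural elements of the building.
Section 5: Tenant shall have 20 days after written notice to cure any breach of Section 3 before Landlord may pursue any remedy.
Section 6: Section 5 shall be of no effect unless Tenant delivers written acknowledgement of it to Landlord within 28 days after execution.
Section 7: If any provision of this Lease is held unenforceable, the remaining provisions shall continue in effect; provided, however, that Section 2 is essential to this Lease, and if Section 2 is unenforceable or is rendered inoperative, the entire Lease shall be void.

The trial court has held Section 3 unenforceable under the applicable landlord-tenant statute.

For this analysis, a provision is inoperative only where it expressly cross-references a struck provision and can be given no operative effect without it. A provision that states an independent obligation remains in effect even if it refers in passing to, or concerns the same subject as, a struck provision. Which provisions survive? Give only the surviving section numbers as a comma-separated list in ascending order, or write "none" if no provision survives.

1, 2, 4, 7

Section 3 is struck. The only function of Section 5 is the cure period for breach of Section 3, so it cannot stand once Section 3 is removed. The only function of Section 6 is the acknowledgement condition for Section 5, so it cannot stand once Section 5 is removed. Section 1 mentions Section 6 but its own obligation stands independently of Section 6, so Section 1 is not affected. Section 7 makes Section 2 an essential term, but Section 2 is unaffected, so the severability proviso in Section 7 preserves the remaining provisions. The provisions still in force are Section 1, Section 2, Section 4, and Section 7.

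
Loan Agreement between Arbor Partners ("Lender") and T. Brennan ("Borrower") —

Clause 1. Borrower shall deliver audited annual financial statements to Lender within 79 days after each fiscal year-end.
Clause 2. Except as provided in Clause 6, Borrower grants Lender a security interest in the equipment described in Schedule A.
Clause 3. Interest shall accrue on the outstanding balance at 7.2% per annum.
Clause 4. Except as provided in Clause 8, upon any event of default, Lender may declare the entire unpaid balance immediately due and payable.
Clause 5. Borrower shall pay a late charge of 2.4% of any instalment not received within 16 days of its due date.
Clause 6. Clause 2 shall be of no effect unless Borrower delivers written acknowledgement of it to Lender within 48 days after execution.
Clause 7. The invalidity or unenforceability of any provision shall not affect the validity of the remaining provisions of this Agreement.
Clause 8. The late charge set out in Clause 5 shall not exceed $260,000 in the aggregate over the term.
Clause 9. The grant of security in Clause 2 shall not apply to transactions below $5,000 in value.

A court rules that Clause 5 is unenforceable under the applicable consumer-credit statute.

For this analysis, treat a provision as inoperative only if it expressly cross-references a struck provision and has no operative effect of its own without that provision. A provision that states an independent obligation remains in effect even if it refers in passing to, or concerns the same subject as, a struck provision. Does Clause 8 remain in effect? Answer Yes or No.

No

Clause 5 is struck. The whole of Clause 8 is the aggregate cap on the late charge, defined by reference to Clause 5, so Clause 8 cannot stand once Clause 5 is removed. Although Clause 4 refers to Clause 8, its operative terms do not depend on Clause 8, so it remains in effect. Under the severability clause in Clause 7, the remaining provisions continue in force. The provisions still in force are Clause 1, Clause 2, Clause 3, Clause 4, Clause 6, Clause 7, and Clause 9. Clause 8 is among the inoperative provisions, so the answer is no.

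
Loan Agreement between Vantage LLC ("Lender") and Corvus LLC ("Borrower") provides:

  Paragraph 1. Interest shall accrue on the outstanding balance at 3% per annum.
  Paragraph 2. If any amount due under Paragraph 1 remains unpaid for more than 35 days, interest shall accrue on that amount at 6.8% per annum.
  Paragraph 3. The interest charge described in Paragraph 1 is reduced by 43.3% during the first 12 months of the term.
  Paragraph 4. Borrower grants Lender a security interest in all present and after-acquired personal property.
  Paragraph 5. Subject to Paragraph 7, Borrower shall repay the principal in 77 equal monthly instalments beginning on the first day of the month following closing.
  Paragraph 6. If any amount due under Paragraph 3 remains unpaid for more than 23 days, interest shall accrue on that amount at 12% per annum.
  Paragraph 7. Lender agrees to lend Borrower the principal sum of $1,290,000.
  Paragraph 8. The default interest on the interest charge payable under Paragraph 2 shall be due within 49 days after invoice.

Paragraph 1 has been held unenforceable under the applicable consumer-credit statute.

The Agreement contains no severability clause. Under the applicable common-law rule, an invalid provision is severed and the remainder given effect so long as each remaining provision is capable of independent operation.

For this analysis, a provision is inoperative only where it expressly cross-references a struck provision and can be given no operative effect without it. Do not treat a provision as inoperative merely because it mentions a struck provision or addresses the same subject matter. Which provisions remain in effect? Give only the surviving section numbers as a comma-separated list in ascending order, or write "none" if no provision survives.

Paragraph 1 is struck. Paragraph 2 does nothing except set the default interest on the interest charge by reference to Paragraph 1; with Paragraph 1 gone it has no independent effect and is inoperative. Paragraph 3 does nothing except set the introductory reduction to the interest charge by reference to Paragraph 1; with Paragraph 1 gone it has no independent effect and is inoperative. Paragraph 6 operates only by reference to Paragraph 3, so it falls with Paragraph 3. Paragraph 8 has no operative effect of its own apart from Paragraph 2 and is therefore inoperative. Under the stated default rule, only provisions that cannot operate independently fall away; the rest are enforced. That leaves Paragraph 4, Paragraph 5, and Paragraph 7 in effect.

4, 5, 7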